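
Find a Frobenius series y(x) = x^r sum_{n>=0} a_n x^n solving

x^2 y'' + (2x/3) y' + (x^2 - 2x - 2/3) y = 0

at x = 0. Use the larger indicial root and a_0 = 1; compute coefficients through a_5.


Write in Frobenius form y'' + (p(x)/x) y' + (q(x)/x^2) y = 0:
  p(x) = 2/3,  q(x) = x^2 - 2x - 2/3.
Indicial equation: r(r-1) + (2/3) r + (-2/3) = 0 -> roots r_1 = 1, r_2 = -2/3.
Take r = r_1 = 1. Let y(x) = x^r sum_{n>=0} a_n x^n with a_0 = 1.
Substitute y = x^r sum a_n x^n and match x^{r+n}. The recurrence is
  D(n) a_n - 2 a_{n-1} + 1 a_{n-2} = 0,  where D(n) = (r+n)(r+n-1) + (2/3)(r+n) + (-2/3).
  a_n = [2 a_{n-1} - 1 a_{n-2}] / D(n).
Since the indicial polynomial factors as (r - r_1)(r - r_2), D(n) = (r_1 + n - r_1)(r_1 + n - r_2) = n(n + 5/3).
Evaluating step by step (a_0 = 1):
  n = 1: D(1) = 1(1 + 5/3) = 8/3; numerator = 2(1) = 2; a_1 = (2)/(8/3) = 3/4
  n = 2: D(2) = 2(2 + 5/3) = 22/3; numerator = 2(3/4) - 1(1) = 1/2; a_2 = (1/2)/(22/3) = 3/44
  n = 3: D(3) = 3(3 + 5/3) = 14; numerator = 2(3/44) - 1(3/4) = -27/44; a_3 = (-27/44)/(14) = -27/616
  n = 4: D(4) = 4(4 + 5/3) = 68/3; numerator = 2(-27/616) - 1(3/44) = -12/77; a_4 = (-12/77)/(68/3) = -9/1309
  n = 5: D(5) = 5(5 + 5/3) = 100/3; numerator = 2(-9/1309) - 1(-27/616) = 45/1496; a_5 = (45/1496)/(100/3) = 27/29920

r = 1; a_0 = 1; a_1 = 3/4; a_2 = 3/44; a_3 = -27/616; a_4 = -9/1309; a_5 = 27/29920


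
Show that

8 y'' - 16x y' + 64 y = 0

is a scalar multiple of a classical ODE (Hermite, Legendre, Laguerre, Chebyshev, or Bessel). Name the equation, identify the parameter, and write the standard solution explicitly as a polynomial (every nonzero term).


All three coefficients share the factor 8; dividing through by 8 gives  y'' - 2x y' + 8 y = 0.
This matches the Hermite equation y'' - 2x y' + 2n y = 0 with 2n = 8, so n = 4; the polynomial solution is H_4(x).
With y = sum_k a_k x^k, matching x^k gives (k+2)(k+1) a_{k+2} = 2(k - n) a_k = 2(k - 4) a_k. The right side vanishes at k = 4, so the series with the parity of 4 terminates at degree 4.
Standard normalization: leading coefficient of H_n is 2^n, so a_4 = 2^4 = 16. Work downward with a_k = (k+1)(k+2) a_{k+2} / (2(k - n)):
  a_2 = (3)(4)(16) / (2(2 - 4)) = 192/(-4) = -48
  a_0 = (1)(2)(-48) / (2(0 - 4)) = -96/(-8) = 12
Hence H_4(x) = 16 x^4 - 48 x^2 + 12.

H_4(x); series = 16 x^4 - 48 x^2 + 12


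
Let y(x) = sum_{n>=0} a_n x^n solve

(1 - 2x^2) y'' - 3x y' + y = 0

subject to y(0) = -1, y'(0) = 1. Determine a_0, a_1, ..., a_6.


Ansatz: y(x) = sum_{n>=0} a_n x^n, so y'(x) = sum_{n>=1} n a_n x^(n-1) and y''(x) = sum_{n>=2} n(n-1) a_n x^(n-2).
Substitute into P(x) y'' + Q(x) y' + R(x) y = 0 with P(x) = 1 - 2x^2, Q(x) = -3x, R(x) = 1, and match powers of x.
Initial conditions: a_0 = -1, a_1 = 1.
Setting the coefficient of each power of x to zero and solving order by order (substituting the coefficients already found):
  x^0: 2 a_2 + a_0 = 0  ->  2 a_2 = -a_0 = 1  ->  a_2 = 1/2
  x^1: 6 a_3 - 2 a_1 = 0  ->  6 a_3 = 2 a_1 = 2  ->  a_3 = 1/3
  x^2: 12 a_4 - 9 a_2 = 0  ->  12 a_4 = 9 a_2 = 9/2  ->  a_4 = 3/8
  x^3: 20 a_5 - 20 a_3 = 0  ->  20 a_5 = 20 a_3 = 20/3  ->  a_5 = 1/3
  x^4: 30 a_6 - 35 a_4 = 0  ->  30 a_6 = 35 a_4 = 105/8  ->  a_6 = 7/16
Truncated series: y(x) = -1 + x + (1/2) x^2 + (1/3) x^3 + (3/8) x^4 + (1/3) x^5 + (7/16) x^6 + O(x^7).

a_0 = -1; a_1 = 1; a_2 = 1/2; a_3 = 1/3; a_4 = 3/8; a_5 = 1/3; a_6 = 7/16


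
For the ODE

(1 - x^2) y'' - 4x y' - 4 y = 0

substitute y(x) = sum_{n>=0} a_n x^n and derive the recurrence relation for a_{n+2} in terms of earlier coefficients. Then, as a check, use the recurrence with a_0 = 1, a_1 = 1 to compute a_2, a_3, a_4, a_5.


Substitute y = sum_n a_n x^n.
(1 - 1 x^2) y'' contributes (n+2)(n+1) a_{n+2} - n(n-1) a_n at x^n.
-4 x y'(x) contributes -4 n a_n at x^n.
-4 y(x) contributes -4 a_n at x^n.
Matching x^n: (n+2)(n+1) a_{n+2} + (-n(n-1) - 4 n - 4) a_n = 0.
Thus a_{n+2} = (n(n-1) + 4 n + 4) / ((n+1)(n+2)) * a_n.

Check with a_0 = 1, a_1 = 1 (apply the recurrence for n = 0, 1, 2, 3): a_0 = 1, a_1 = 1, a_2 = 2, a_3 = 4/3, a_4 = 7/3, a_5 = 22/15.

a_(n+2) = (n(n-1) + 4 n + 4) / ((n+1)(n+2)) * a_n; check: a_0 = 1, a_1 = 1, a_2 = 2, a_3 = 4/3, a_4 = 7/3, a_5 = 22/15


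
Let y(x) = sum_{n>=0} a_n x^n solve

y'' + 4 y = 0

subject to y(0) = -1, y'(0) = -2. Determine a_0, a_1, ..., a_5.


Ansatz: y(x) = sum_{n>=0} a_n x^n, so y'(x) = sum_{n>=1} n a_n x^(n-1) and y''(x) = sum_{n>=2} n(n-1) a_n x^(n-2).
Substitute into P(x) y'' + Q(x) y' + R(x) y = 0 with P(x) = 1, Q(x) = 0, R(x) = 4, and match powers of x.
Initial conditions: a_0 = -1, a_1 = -2.
Setting the coefficient of each power of x to zero and solving order by order (substituting the coefficients already found):
  x^0: 2 a_2 + 4 a_0 = 0  ->  2 a_2 = -4 a_0 = 4  ->  a_2 = 2
  x^1: 6 a_3 + 4 a_1 = 0  ->  6 a_3 = -4 a_1 = 8  ->  a_3 = 4/3
  x^2: 12 a_4 + 4 a_2 = 0  ->  12 a_4 = -4 a_2 = -8  ->  a_4 = -2/3
  x^3: 20 a_5 + 4 a_3 = 0  ->  20 a_5 = -4 a_3 = -16/3  ->  a_5 = -4/15
Truncated series: y(x) = -1 - 2 x + 2 x^2 + (4/3) x^3 - (2/3) x^4 - (4/15) x^5 + O(x^6).

a_0 = -1; a_1 = -2; a_2 = 2; a_3 = 4/3; a_4 = -2/3; a_5 = -4/15


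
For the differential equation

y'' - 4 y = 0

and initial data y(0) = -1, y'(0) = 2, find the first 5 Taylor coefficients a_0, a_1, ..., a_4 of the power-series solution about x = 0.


Ansatz: y(x) = sum_{n>=0} a_n x^n, so y'(x) = sum_{n>=1} n a_n x^(n-1) and y''(x) = sum_{n>=2} n(n-1) a_n x^(n-2).
Substitute into P(x) y'' + Q(x) y' + R(x) y = 0 with P(x) = 1, Q(x) = 0, R(x) = -4, and match powers of x.
Initial conditions: a_0 = -1, a_1 = 2.
Setting the coefficient of each power of x to zero and solving order by order (substituting the coefficients already found):
  x^0: 2 a_2 - 4 a_0 = 0  ->  2 a_2 = 4 a_0 = -4  ->  a_2 = -2
  x^1: 6 a_3 - 4 a_1 = 0  ->  6 a_3 = 4 a_1 = 8  ->  a_3 = 4/3
  x^2: 12 a_4 - 4 a_2 = 0  ->  12 a_4 = 4 a_2 = -8  ->  a_4 = -2/3
Truncated series: y(x) = -1 + 2 x - 2 x^2 + (4/3) x^3 - (2/3) x^4 + O(x^5).

a_0 = -1; a_1 = 2; a_2 = -2; a_3 = 4/3; a_4 = -2/3


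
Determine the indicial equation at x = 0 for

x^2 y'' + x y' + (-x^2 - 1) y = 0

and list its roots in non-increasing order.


Divide by x^2 to reach normal form y'' + P_1(x) y' + P_2(x) y = 0 with P_1(x) = 1/x and P_2(x) = -1 - 1/x^2.
x = 0 is a singular point because the y'-coefficient 1/x has a pole at x = 0 and the y-coefficient -1 - 1/x^2 has a pole at x = 0.
It is a regular singular point because x P_1(x) = p(x) = 1 and x^2 P_2(x) = q(x) = -x^2 - 1 are polynomials, hence analytic at x = 0.
p(0) = 1,  q(0) = -1.
Indicial equation: r(r-1) + p(0) r + q(0) = 0, i.e. r^2 + (p(0) - 1) r + q(0) = 0, i.e. r^2 - 1 = 0.
Discriminant: (0)^2 - 4(-1) = 4, so r = (0 ± 2)/2.
Solving: r_1 = 1, r_2 = -1.

indicial: r^2 - 1 = 0; roots r_1 = 1, r_2 = -1


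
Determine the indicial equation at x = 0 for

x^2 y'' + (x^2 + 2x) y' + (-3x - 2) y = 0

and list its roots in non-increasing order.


Divide by x^2 to reach normal form y'' + P_1(x) y' + P_2(x) y = 0 with P_1(x) = 1 + 2/x and P_2(x) = -3/x - 2/x^2.
x = 0 is a singular point because the y'-coefficient 1 + 2/x has a pole at x = 0 and the y-coefficient -3/x - 2/x^2 has a pole at x = 0.
It is a regular singular point because x P_1(x) = p(x) = x + 2 and x^2 P_2(x) = q(x) = -3x - 2 are polynomials, hence analytic at x = 0.
p(0) = 2,  q(0) = -2.
Indicial equation: r(r-1) + p(0) r + q(0) = 0, i.e. r^2 + (p(0) - 1) r + q(0) = 0, i.e. r^2 + 1 r - 2 = 0.
Discriminant: (1)^2 - 4(-2) = 9, so r = (-1 ± 3)/2.
Solving: r_1 = 1, r_2 = -2.

indicial: r^2 + 1 r - 2 = 0; roots r_1 = 1, r_2 = -2


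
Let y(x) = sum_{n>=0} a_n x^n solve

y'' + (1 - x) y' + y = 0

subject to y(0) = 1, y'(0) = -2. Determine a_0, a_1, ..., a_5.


Ansatz: y(x) = sum_{n>=0} a_n x^n, so y'(x) = sum_{n>=1} n a_n x^(n-1) and y''(x) = sum_{n>=2} n(n-1) a_n x^(n-2).
Substitute into P(x) y'' + Q(x) y' + R(x) y = 0 with P(x) = 1, Q(x) = 1 - x, R(x) = 1, and match powers of x.
Initial conditions: a_0 = 1, a_1 = -2.
Setting the coefficient of each power of x to zero and solving order by order (substituting the coefficients already found):
  x^0: 2 a_2 + a_1 + a_0 = 0  ->  2 a_2 = -a_1 - a_0 = 1  ->  a_2 = 1/2
  x^1: 6 a_3 + 2 a_2 = 0  ->  6 a_3 = -2 a_2 = -1  ->  a_3 = -1/6
  x^2: 12 a_4 + 3 a_3 - a_2 = 0  ->  12 a_4 = -3 a_3 + a_2 = 1  ->  a_4 = 1/12
  x^3: 20 a_5 + 4 a_4 - 2 a_3 = 0  ->  20 a_5 = -4 a_4 + 2 a_3 = -2/3  ->  a_5 = -1/30
Truncated series: y(x) = 1 - 2 x + (1/2) x^2 - (1/6) x^3 + (1/12) x^4 - (1/30) x^5 + O(x^6).

a_0 = 1; a_1 = -2; a_2 = 1/2; a_3 = -1/6; a_4 = 1/12; a_5 = -1/30


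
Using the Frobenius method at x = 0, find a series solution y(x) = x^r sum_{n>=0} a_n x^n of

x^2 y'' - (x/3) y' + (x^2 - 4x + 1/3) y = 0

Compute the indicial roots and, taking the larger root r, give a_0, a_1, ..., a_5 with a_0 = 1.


Write in Frobenius form y'' + (p(x)/x) y' + (q(x)/x^2) y = 0:
  p(x) = -1/3,  q(x) = x^2 - 4x + 1/3.
Indicial equation: r(r-1) + (-1/3) r + (1/3) = 0 -> roots r_1 = 1, r_2 = 1/3.
Take r = r_1 = 1. Let y(x) = x^r sum_{n>=0} a_n x^n with a_0 = 1.
Substitute y = x^r sum a_n x^n and match x^{r+n}. The recurrence is
  D(n) a_n - 4 a_{n-1} + 1 a_{n-2} = 0,  where D(n) = (r+n)(r+n-1) + (-1/3)(r+n) + (1/3).
  a_n = [4 a_{n-1} - 1 a_{n-2}] / D(n).
Since the indicial polynomial factors as (r - r_1)(r - r_2), D(n) = (r_1 + n - r_1)(r_1 + n - r_2) = n(n + 2/3).
Evaluating step by step (a_0 = 1):
  n = 1: D(1) = 1(1 + 2/3) = 5/3; numerator = 4(1) = 4; a_1 = (4)/(5/3) = 12/5
  n = 2: D(2) = 2(2 + 2/3) = 16/3; numerator = 4(12/5) - 1(1) = 43/5; a_2 = (43/5)/(16/3) = 129/80
  n = 3: D(3) = 3(3 + 2/3) = 11; numerator = 4(129/80) - 1(12/5) = 81/20; a_3 = (81/20)/(11) = 81/220
  n = 4: D(4) = 4(4 + 2/3) = 56/3; numerator = 4(81/220) - 1(129/80) = -123/880; a_4 = (-123/880)/(56/3) = -369/49280
  n = 5: D(5) = 5(5 + 2/3) = 85/3; numerator = 4(-369/49280) - 1(81/220) = -981/2464; a_5 = (-981/2464)/(85/3) = -2943/209440

r = 1; a_0 = 1; a_1 = 12/5; a_2 = 129/80; a_3 = 81/220; a_4 = -369/49280; a_5 = -2943/209440


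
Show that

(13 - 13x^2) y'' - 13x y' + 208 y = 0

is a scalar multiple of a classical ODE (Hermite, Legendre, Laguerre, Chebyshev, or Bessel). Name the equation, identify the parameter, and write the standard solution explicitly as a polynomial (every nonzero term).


All three coefficients share the factor 13; dividing through by 13 gives  (1 - x^2) y'' - x y' + 16 y = 0.
This matches the Chebyshev equation (1 - x^2) y'' - x y' + n^2 y = 0 (note the -x y' term, not -2x y') with n^2 = 16, so n = 4; the polynomial solution is T_4(x).
With y = sum_k a_k x^k, matching x^k gives (k+2)(k+1) a_{k+2} = (k^2 - n^2) a_k = (k - 4)(k + 4) a_k. The right side vanishes at k = 4, so the series with the parity of 4 terminates at degree 4.
Standard normalization: leading coefficient of T_n is 2^(n-1), so a_4 = 2^3 = 8. Work downward with a_k = (k+1)(k+2) a_{k+2} / ((k - 4)(k + 4)):
  a_2 = (3)(4)(8) / ((2 - 4)(2 + 4)) = 96/(-12) = -8
  a_0 = (1)(2)(-8) / ((0 - 4)(0 + 4)) = -16/(-16) = 1
Hence T_4(x) = 8 x^4 - 8 x^2 + 1.

T_4(x); series = 8 x^4 - 8 x^2 + 1


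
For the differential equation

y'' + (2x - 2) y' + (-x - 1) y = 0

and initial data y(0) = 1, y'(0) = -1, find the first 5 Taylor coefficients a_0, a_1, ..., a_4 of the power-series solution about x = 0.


Ansatz: y(x) = sum_{n>=0} a_n x^n, so y'(x) = sum_{n>=1} n a_n x^(n-1) and y''(x) = sum_{n>=2} n(n-1) a_n x^(n-2).
Substitute into P(x) y'' + Q(x) y' + R(x) y = 0 with P(x) = 1, Q(x) = 2x - 2, R(x) = -x - 1, and match powers of x.
Initial conditions: a_0 = 1, a_1 = -1.
Setting the coefficient of each power of x to zero and solving order by order (substituting the coefficients already found):
  x^0: 2 a_2 - 2 a_1 - a_0 = 0  ->  2 a_2 = 2 a_1 + a_0 = -1  ->  a_2 = -1/2
  x^1: 6 a_3 - 4 a_2 + a_1 - a_0 = 0  ->  6 a_3 = 4 a_2 - a_1 + a_0 = 0  ->  a_3 = 0
  x^2: 12 a_4 - 6 a_3 + 3 a_2 - a_1 = 0  ->  12 a_4 = 6 a_3 - 3 a_2 + a_1 = 1/2  ->  a_4 = 1/24
Truncated series: y(x) = 1 - x - (1/2) x^2 + (1/24) x^4 + O(x^5).

a_0 = 1; a_1 = -1; a_2 = -1/2; a_3 = 0; a_4 = 1/24


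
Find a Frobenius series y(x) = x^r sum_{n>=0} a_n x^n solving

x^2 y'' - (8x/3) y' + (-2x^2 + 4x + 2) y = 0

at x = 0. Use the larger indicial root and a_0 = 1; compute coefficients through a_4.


Write in Frobenius form y'' + (p(x)/x) y' + (q(x)/x^2) y = 0:
  p(x) = -8/3,  q(x) = -2x^2 + 4x + 2.
Indicial equation: r(r-1) + (-8/3) r + (2) = 0 -> roots r_1 = 3, r_2 = 2/3.
Take r = r_1 = 3. Let y(x) = x^r sum_{n>=0} a_n x^n with a_0 = 1.
Substitute y = x^r sum a_n x^n and match x^{r+n}. The recurrence is
  D(n) a_n + 4 a_{n-1} - 2 a_{n-2} = 0,  where D(n) = (r+n)(r+n-1) + (-8/3)(r+n) + (2).
  a_n = [-4 a_{n-1} + 2 a_{n-2}] / D(n).
Since the indicial polynomial factors as (r - r_1)(r - r_2), D(n) = (r_1 + n - r_1)(r_1 + n - r_2) = n(n + 7/3).
Evaluating step by step (a_0 = 1):
  n = 1: D(1) = 1(1 + 7/3) = 10/3; numerator = -4(1) = -4; a_1 = (-4)/(10/3) = -6/5
  n = 2: D(2) = 2(2 + 7/3) = 26/3; numerator = -4(-6/5) + 2(1) = 34/5; a_2 = (34/5)/(26/3) = 51/65
  n = 3: D(3) = 3(3 + 7/3) = 16; numerator = -4(51/65) + 2(-6/5) = -72/13; a_3 = (-72/13)/(16) = -9/26
  n = 4: D(4) = 4(4 + 7/3) = 76/3; numerator = -4(-9/26) + 2(51/65) = 192/65; a_4 = (192/65)/(76/3) = 144/1235

r = 3; a_0 = 1; a_1 = -6/5; a_2 = 51/65; a_3 = -9/26; a_4 = 144/1235


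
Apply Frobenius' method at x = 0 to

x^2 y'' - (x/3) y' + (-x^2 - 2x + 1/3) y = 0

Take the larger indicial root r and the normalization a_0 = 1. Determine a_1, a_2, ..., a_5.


Write in Frobenius form y'' + (p(x)/x) y' + (q(x)/x^2) y = 0:
  p(x) = -1/3,  q(x) = -x^2 - 2x + 1/3.
Indicial equation: r(r-1) + (-1/3) r + (1/3) = 0 -> roots r_1 = 1, r_2 = 1/3.
Take r = r_1 = 1. Let y(x) = x^r sum_{n>=0} a_n x^n with a_0 = 1.
Substitute y = x^r sum a_n x^n and match x^{r+n}. The recurrence is
  D(n) a_n - 2 a_{n-1} - 1 a_{n-2} = 0,  where D(n) = (r+n)(r+n-1) + (-1/3)(r+n) + (1/3).
  a_n = [2 a_{n-1} + 1 a_{n-2}] / D(n).
Since the indicial polynomial factors as (r - r_1)(r - r_2), D(n) = (r_1 + n - r_1)(r_1 + n - r_2) = n(n + 2/3).
Evaluating step by step (a_0 = 1):
  n = 1: D(1) = 1(1 + 2/3) = 5/3; numerator = 2(1) = 2; a_1 = (2)/(5/3) = 6/5
  n = 2: D(2) = 2(2 + 2/3) = 16/3; numerator = 2(6/5) + 1(1) = 17/5; a_2 = (17/5)/(16/3) = 51/80
  n = 3: D(3) = 3(3 + 2/3) = 11; numerator = 2(51/80) + 1(6/5) = 99/40; a_3 = (99/40)/(11) = 9/40
  n = 4: D(4) = 4(4 + 2/3) = 56/3; numerator = 2(9/40) + 1(51/80) = 87/80; a_4 = (87/80)/(56/3) = 261/4480
  n = 5: D(5) = 5(5 + 2/3) = 85/3; numerator = 2(261/4480) + 1(9/40) = 153/448; a_5 = (153/448)/(85/3) = 27/2240

r = 1; a_0 = 1; a_1 = 6/5; a_2 = 51/80; a_3 = 9/40; a_4 = 261/4480; a_5 = 27/2240


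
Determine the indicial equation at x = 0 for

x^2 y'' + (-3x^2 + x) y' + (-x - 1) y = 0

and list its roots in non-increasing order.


Divide by x^2 to reach normal form y'' + P_1(x) y' + P_2(x) y = 0 with P_1(x) = -3 + 1/x and P_2(x) = -1/x - 1/x^2.
x = 0 is a singular point because the y'-coefficient -3 + 1/x has a pole at x = 0 and the y-coefficient -1/x - 1/x^2 has a pole at x = 0.
It is a regular singular point because x P_1(x) = p(x) = 1 - 3x and x^2 P_2(x) = q(x) = -x - 1 are polynomials, hence analytic at x = 0.
p(0) = 1,  q(0) = -1.
Indicial equation: r(r-1) + p(0) r + q(0) = 0, i.e. r^2 + (p(0) - 1) r + q(0) = 0, i.e. r^2 - 1 = 0.
Discriminant: (0)^2 - 4(-1) = 4, so r = (0 ± 2)/2.
Solving: r_1 = 1, r_2 = -1.

indicial: r^2 - 1 = 0; roots r_1 = 1, r_2 = -1


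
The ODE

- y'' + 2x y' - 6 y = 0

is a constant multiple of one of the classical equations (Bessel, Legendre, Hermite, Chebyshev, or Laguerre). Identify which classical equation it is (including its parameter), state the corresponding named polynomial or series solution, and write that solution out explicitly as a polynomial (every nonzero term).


All three coefficients share the factor -1; dividing through by -1 gives  y'' - 2x y' + 6 y = 0.
This matches the Hermite equation y'' - 2x y' + 2n y = 0 with 2n = 6, so n = 3; the polynomial solution is H_3(x).
With y = sum_k a_k x^k, matching x^k gives (k+2)(k+1) a_{k+2} = 2(k - n) a_k = 2(k - 3) a_k. The right side vanishes at k = 3, so the series with the parity of 3 terminates at degree 3.
Standard normalization: leading coefficient of H_n is 2^n, so a_3 = 2^3 = 8. Work downward with a_k = (k+1)(k+2) a_{k+2} / (2(k - n)):
  a_1 = (2)(3)(8) / (2(1 - 3)) = 48/(-4) = -12
Hence H_3(x) = 8 x^3 - 12 x.

H_3(x); series = 8 x^3 - 12 x


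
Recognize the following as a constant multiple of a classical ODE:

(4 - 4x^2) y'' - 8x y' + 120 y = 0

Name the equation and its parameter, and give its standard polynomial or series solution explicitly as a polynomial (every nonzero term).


All three coefficients share the factor 4; dividing through by 4 gives  (1 - x^2) y'' - 2x y' + 30 y = 0.
This matches the Legendre equation (1 - x^2) y'' - 2x y' + n(n+1) y = 0 (note the -2x y' term) with n(n+1) = 30, so n = 5; the polynomial solution is P_5(x).
With y = sum_k a_k x^k, matching x^k gives (k+2)(k+1) a_{k+2} = [k(k+1) - n(n+1)] a_k = (k - 5)(k + 6) a_k. The right side vanishes at k = 5, so the series with the parity of 5 terminates at degree 5.
Standard normalization (P_n(1) = 1): leading coefficient (2n)!/(2^n (n!)^2) = 3628800/(32*14400) = 63/8, so a_5 = 63/8. Work downward with a_k = (k+1)(k+2) a_{k+2} / ((k - 5)(k + 6)):
  a_3 = (4)(5)(63/8) / ((3 - 5)(3 + 6)) = (315/2)/(-18) = -35/4
  a_1 = (2)(3)(-35/4) / ((1 - 5)(1 + 6)) = (-105/2)/(-28) = 15/8
Hence P_5(x) = 63 x^5/8 - 35 x^3/4 + 15 x/8.

P_5(x); series = 63 x^5/8 - 35 x^3/4 + 15 x/8


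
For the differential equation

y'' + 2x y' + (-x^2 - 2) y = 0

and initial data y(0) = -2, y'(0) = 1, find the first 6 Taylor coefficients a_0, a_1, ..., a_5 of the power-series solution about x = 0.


Ansatz: y(x) = sum_{n>=0} a_n x^n, so y'(x) = sum_{n>=1} n a_n x^(n-1) and y''(x) = sum_{n>=2} n(n-1) a_n x^(n-2).
Substitute into P(x) y'' + Q(x) y' + R(x) y = 0 with P(x) = 1, Q(x) = 2x, R(x) = -x^2 - 2, and match powers of x.
Initial conditions: a_0 = -2, a_1 = 1.
Setting the coefficient of each power of x to zero and solving order by order (substituting the coefficients already found):
  x^0: 2 a_2 - 2 a_0 = 0  ->  2 a_2 = 2 a_0 = -4  ->  a_2 = -2
  x^1: 6 a_3 = 0  ->  a_3 = 0
  x^2: 12 a_4 + 2 a_2 - a_0 = 0  ->  12 a_4 = -2 a_2 + a_0 = 2  ->  a_4 = 1/6
  x^3: 20 a_5 + 4 a_3 - a_1 = 0  ->  20 a_5 = -4 a_3 + a_1 = 1  ->  a_5 = 1/20
Truncated series: y(x) = -2 + x - 2 x^2 + (1/6) x^4 + (1/20) x^5 + O(x^6).

a_0 = -2; a_1 = 1; a_2 = -2; a_3 = 0; a_4 = 1/6; a_5 = 1/20


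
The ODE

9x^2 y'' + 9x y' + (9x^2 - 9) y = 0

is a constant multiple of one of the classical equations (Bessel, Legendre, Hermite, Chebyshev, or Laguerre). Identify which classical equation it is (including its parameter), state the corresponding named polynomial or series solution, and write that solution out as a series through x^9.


All three coefficients share the factor 9; dividing through by 9 gives  x^2 y'' + x y' + (x^2 - 1) y = 0.
This matches the Bessel equation x^2 y'' + x y' + (x^2 - nu^2) y = 0 with nu^2 = 1, so nu = 1; the solution bounded at x = 0 is J_1(x).
Frobenius at x = 0: indicial roots ±nu; for r = nu the recurrence k(k + 2nu) c_k = -c_{k-2} gives the standard series J_nu(x) = sum_{k>=0} (-1)^k / (k! (k+nu)!) (x/2)^(2k+nu). Evaluate the first 5 terms:
  k = 0: (-1)^0 / (0! * 1! * 2^1) x^1 = 1/(1*1*2) x^1 = (1/2) x^1
  k = 1: (-1)^1 / (1! * 2! * 2^3) x^3 = -1/(1*2*8) x^3 = (-1/16) x^3
  k = 2: (-1)^2 / (2! * 3! * 2^5) x^5 = 1/(2*6*32) x^5 = (1/384) x^5
  k = 3: (-1)^3 / (3! * 4! * 2^7) x^7 = -1/(6*24*128) x^7 = (-1/18432) x^7
  k = 4: (-1)^4 / (4! * 5! * 2^9) x^9 = 1/(24*120*512) x^9 = (1/1474560) x^9
Hence J_1(x) = x^9/1474560 - x^7/18432 + x^5/384 - x^3/16 + x/2 + ....

J_1(x); series = x^9/1474560 - x^7/18432 + x^5/384 - x^3/16 + x/2


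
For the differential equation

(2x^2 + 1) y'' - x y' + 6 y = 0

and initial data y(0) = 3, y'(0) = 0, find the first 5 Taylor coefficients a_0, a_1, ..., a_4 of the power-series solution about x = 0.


Ansatz: y(x) = sum_{n>=0} a_n x^n, so y'(x) = sum_{n>=1} n a_n x^(n-1) and y''(x) = sum_{n>=2} n(n-1) a_n x^(n-2).
Substitute into P(x) y'' + Q(x) y' + R(x) y = 0 with P(x) = 2x^2 + 1, Q(x) = -x, R(x) = 6, and match powers of x.
Initial conditions: a_0 = 3, a_1 = 0.
Setting the coefficient of each power of x to zero and solving order by order (substituting the coefficients already found):
  x^0: 2 a_2 + 6 a_0 = 0  ->  2 a_2 = -6 a_0 = -18  ->  a_2 = -9
  x^1: 6 a_3 + 5 a_1 = 0  ->  6 a_3 = -5 a_1 = 0  ->  a_3 = 0
  x^2: 12 a_4 + 8 a_2 = 0  ->  12 a_4 = -8 a_2 = 72  ->  a_4 = 6
Truncated series: y(x) = 3 - 9 x^2 + 6 x^4 + O(x^5).

a_0 = 3; a_1 = 0; a_2 = -9; a_3 = 0; a_4 = 6


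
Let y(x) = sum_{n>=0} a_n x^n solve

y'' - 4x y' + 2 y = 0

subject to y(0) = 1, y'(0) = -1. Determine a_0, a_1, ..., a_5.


Ansatz: y(x) = sum_{n>=0} a_n x^n, so y'(x) = sum_{n>=1} n a_n x^(n-1) and y''(x) = sum_{n>=2} n(n-1) a_n x^(n-2).
Substitute into P(x) y'' + Q(x) y' + R(x) y = 0 with P(x) = 1, Q(x) = -4x, R(x) = 2, and match powers of x.
Initial conditions: a_0 = 1, a_1 = -1.
Setting the coefficient of each power of x to zero and solving order by order (substituting the coefficients already found):
  x^0: 2 a_2 + 2 a_0 = 0  ->  2 a_2 = -2 a_0 = -2  ->  a_2 = -1
  x^1: 6 a_3 - 2 a_1 = 0  ->  6 a_3 = 2 a_1 = -2  ->  a_3 = -1/3
  x^2: 12 a_4 - 6 a_2 = 0  ->  12 a_4 = 6 a_2 = -6  ->  a_4 = -1/2
  x^3: 20 a_5 - 10 a_3 = 0  ->  20 a_5 = 10 a_3 = -10/3  ->  a_5 = -1/6
Truncated series: y(x) = 1 - x - x^2 - (1/3) x^3 - (1/2) x^4 - (1/6) x^5 + O(x^6).

a_0 = 1; a_1 = -1; a_2 = -1; a_3 = -1/3; a_4 = -1/2; a_5 = -1/6


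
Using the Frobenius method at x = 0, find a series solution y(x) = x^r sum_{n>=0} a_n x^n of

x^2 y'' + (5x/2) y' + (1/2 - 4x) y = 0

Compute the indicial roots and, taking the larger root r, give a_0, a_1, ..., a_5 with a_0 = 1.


Write in Frobenius form y'' + (p(x)/x) y' + (q(x)/x^2) y = 0:
  p(x) = 5/2,  q(x) = 1/2 - 4x.
Indicial equation: r(r-1) + (5/2) r + (1/2) = 0 -> roots r_1 = -1/2, r_2 = -1.
Take r = r_1 = -1/2. Let y(x) = x^r sum_{n>=0} a_n x^n with a_0 = 1.
Substitute y = x^r sum a_n x^n and match x^{r+n}. The recurrence is
  D(n) a_n - 4 a_{n-1} = 0,  where D(n) = (r+n)(r+n-1) + (5/2)(r+n) + (1/2).
  a_n = 4 / D(n) * a_{n-1}.
Since the indicial polynomial factors as (r - r_1)(r - r_2), D(n) = (r_1 + n - r_1)(r_1 + n - r_2) = n(n + 1/2).
Evaluating step by step (a_0 = 1):
  n = 1: D(1) = 1(1 + 1/2) = 3/2; numerator = 4(1) = 4; a_1 = (4)/(3/2) = 8/3
  n = 2: D(2) = 2(2 + 1/2) = 5; numerator = 4(8/3) = 32/3; a_2 = (32/3)/(5) = 32/15
  n = 3: D(3) = 3(3 + 1/2) = 21/2; numerator = 4(32/15) = 128/15; a_3 = (128/15)/(21/2) = 256/315
  n = 4: D(4) = 4(4 + 1/2) = 18; numerator = 4(256/315) = 1024/315; a_4 = (1024/315)/(18) = 512/2835
  n = 5: D(5) = 5(5 + 1/2) = 55/2; numerator = 4(512/2835) = 2048/2835; a_5 = (2048/2835)/(55/2) = 4096/155925

r = -1/2; a_0 = 1; a_1 = 8/3; a_2 = 32/15; a_3 = 256/315; a_4 = 512/2835; a_5 = 4096/155925


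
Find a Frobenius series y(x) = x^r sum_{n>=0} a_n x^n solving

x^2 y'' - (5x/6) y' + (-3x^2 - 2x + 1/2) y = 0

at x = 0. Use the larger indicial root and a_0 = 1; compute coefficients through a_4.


Write in Frobenius form y'' + (p(x)/x) y' + (q(x)/x^2) y = 0:
  p(x) = -5/6,  q(x) = -3x^2 - 2x + 1/2.
Indicial equation: r(r-1) + (-5/6) r + (1/2) = 0 -> roots r_1 = 3/2, r_2 = 1/3.
Take r = r_1 = 3/2. Let y(x) = x^r sum_{n>=0} a_n x^n with a_0 = 1.
Substitute y = x^r sum a_n x^n and match x^{r+n}. The recurrence is
  D(n) a_n - 2 a_{n-1} - 3 a_{n-2} = 0,  where D(n) = (r+n)(r+n-1) + (-5/6)(r+n) + (1/2).
  a_n = [2 a_{n-1} + 3 a_{n-2}] / D(n).
Since the indicial polynomial factors as (r - r_1)(r - r_2), D(n) = (r_1 + n - r_1)(r_1 + n - r_2) = n(n + 7/6).
Evaluating step by step (a_0 = 1):
  n = 1: D(1) = 1(1 + 7/6) = 13/6; numerator = 2(1) = 2; a_1 = (2)/(13/6) = 12/13
  n = 2: D(2) = 2(2 + 7/6) = 19/3; numerator = 2(12/13) + 3(1) = 63/13; a_2 = (63/13)/(19/3) = 189/247
  n = 3: D(3) = 3(3 + 7/6) = 25/2; numerator = 2(189/247) + 3(12/13) = 1062/247; a_3 = (1062/247)/(25/2) = 2124/6175
  n = 4: D(4) = 4(4 + 7/6) = 62/3; numerator = 2(2124/6175) + 3(189/247) = 18423/6175; a_4 = (18423/6175)/(62/3) = 55269/382850

r = 3/2; a_0 = 1; a_1 = 12/13; a_2 = 189/247; a_3 = 2124/6175; a_4 = 55269/382850


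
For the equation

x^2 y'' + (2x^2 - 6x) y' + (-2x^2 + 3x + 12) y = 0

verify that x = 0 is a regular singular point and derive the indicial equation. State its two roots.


Divide by x^2 to reach normal form y'' + P_1(x) y' + P_2(x) y = 0 with P_1(x) = 2 - 6/x and P_2(x) = -2 + 3/x + 12/x^2.
x = 0 is a singular point because the y'-coefficient 2 - 6/x has a pole at x = 0 and the y-coefficient -2 + 3/x + 12/x^2 has a pole at x = 0.
It is a regular singular point because x P_1(x) = p(x) = 2x - 6 and x^2 P_2(x) = q(x) = -2x^2 + 3x + 12 are polynomials, hence analytic at x = 0.
p(0) = -6,  q(0) = 12.
Indicial equation: r(r-1) + p(0) r + q(0) = 0, i.e. r^2 + (p(0) - 1) r + q(0) = 0, i.e. r^2 - 7 r + 12 = 0.
Discriminant: (-7)^2 - 4(12) = 1, so r = (7 ± 1)/2.
Solving: r_1 = 4, r_2 = 3.

indicial: r^2 - 7 r + 12 = 0; roots r_1 = 4, r_2 = 3


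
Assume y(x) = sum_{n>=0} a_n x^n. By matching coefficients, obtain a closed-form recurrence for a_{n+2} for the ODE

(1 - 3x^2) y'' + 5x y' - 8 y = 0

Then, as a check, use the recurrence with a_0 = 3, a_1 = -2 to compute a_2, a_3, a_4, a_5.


Substitute y = sum_n a_n x^n.
(1 - 3 x^2) y'' contributes (n+2)(n+1) a_{n+2} - 3 n(n-1) a_n at x^n.
5 x y'(x) contributes 5 n a_n at x^n.
-8 y(x) contributes -8 a_n at x^n.
Matching x^n: (n+2)(n+1) a_{n+2} + (-3 n(n-1) + 5 n - 8) a_n = 0.
Thus a_{n+2} = (3 n(n-1) - 5 n + 8) / ((n+1)(n+2)) * a_n.

Check with a_0 = 3, a_1 = -2 (apply the recurrence for n = 0, 1, 2, 3): a_0 = 3, a_1 = -2, a_2 = 12, a_3 = -1, a_4 = 4, a_5 = -11/20.

a_(n+2) = (3 n(n-1) - 5 n + 8) / ((n+1)(n+2)) * a_n; check: a_0 = 3, a_1 = -2, a_2 = 12, a_3 = -1, a_4 = 4, a_5 = -11/20


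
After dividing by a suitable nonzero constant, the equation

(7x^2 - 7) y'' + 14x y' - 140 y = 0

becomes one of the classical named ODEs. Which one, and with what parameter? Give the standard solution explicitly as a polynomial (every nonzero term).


All three coefficients share the factor -7; dividing through by -7 gives  (1 - x^2) y'' - 2x y' + 20 y = 0.
This matches the Legendre equation (1 - x^2) y'' - 2x y' + n(n+1) y = 0 (note the -2x y' term) with n(n+1) = 20, so n = 4; the polynomial solution is P_4(x).
With y = sum_k a_k x^k, matching x^k gives (k+2)(k+1) a_{k+2} = [k(k+1) - n(n+1)] a_k = (k - 4)(k + 5) a_k. The right side vanishes at k = 4, so the series with the parity of 4 terminates at degree 4.
Standard normalization (P_n(1) = 1): leading coefficient (2n)!/(2^n (n!)^2) = 40320/(16*576) = 35/8, so a_4 = 35/8. Work downward with a_k = (k+1)(k+2) a_{k+2} / ((k - 4)(k + 5)):
  a_2 = (3)(4)(35/8) / ((2 - 4)(2 + 5)) = (105/2)/(-14) = -15/4
  a_0 = (1)(2)(-15/4) / ((0 - 4)(0 + 5)) = (-15/2)/(-20) = 3/8
Hence P_4(x) = 35 x^4/8 - 15 x^2/4 + 3/8.

P_4(x); series = 35 x^4/8 - 15 x^2/4 + 3/8


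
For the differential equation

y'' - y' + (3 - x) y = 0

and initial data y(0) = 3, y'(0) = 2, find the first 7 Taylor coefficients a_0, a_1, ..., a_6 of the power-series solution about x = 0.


Ansatz: y(x) = sum_{n>=0} a_n x^n, so y'(x) = sum_{n>=1} n a_n x^(n-1) and y''(x) = sum_{n>=2} n(n-1) a_n x^(n-2).
Substitute into P(x) y'' + Q(x) y' + R(x) y = 0 with P(x) = 1, Q(x) = -1, R(x) = 3 - x, and match powers of x.
Initial conditions: a_0 = 3, a_1 = 2.
Setting the coefficient of each power of x to zero and solving order by order (substituting the coefficients already found):
  x^0: 2 a_2 - a_1 + 3 a_0 = 0  ->  2 a_2 = a_1 - 3 a_0 = -7  ->  a_2 = -7/2
  x^1: 6 a_3 - 2 a_2 + 3 a_1 - a_0 = 0  ->  6 a_3 = 2 a_2 - 3 a_1 + a_0 = -10  ->  a_3 = -5/3
  x^2: 12 a_4 - 3 a_3 + 3 a_2 - a_1 = 0  ->  12 a_4 = 3 a_3 - 3 a_2 + a_1 = 15/2  ->  a_4 = 5/8
  x^3: 20 a_5 - 4 a_4 + 3 a_3 - a_2 = 0  ->  20 a_5 = 4 a_4 - 3 a_3 + a_2 = 4  ->  a_5 = 1/5
  x^4: 30 a_6 - 5 a_5 + 3 a_4 - a_3 = 0  ->  30 a_6 = 5 a_5 - 3 a_4 + a_3 = -61/24  ->  a_6 = -61/720
Truncated series: y(x) = 3 + 2 x - (7/2) x^2 - (5/3) x^3 + (5/8) x^4 + (1/5) x^5 - (61/720) x^6 + O(x^7).

a_0 = 3; a_1 = 2; a_2 = -7/2; a_3 = -5/3; a_4 = 5/8; a_5 = 1/5; a_6 = -61/720


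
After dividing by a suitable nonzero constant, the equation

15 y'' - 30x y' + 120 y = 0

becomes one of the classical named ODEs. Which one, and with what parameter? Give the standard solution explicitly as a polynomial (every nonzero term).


All three coefficients share the factor 15; dividing through by 15 gives  y'' - 2x y' + 8 y = 0.
This matches the Hermite equation y'' - 2x y' + 2n y = 0 with 2n = 8, so n = 4; the polynomial solution is H_4(x).
With y = sum_k a_k x^k, matching x^k gives (k+2)(k+1) a_{k+2} = 2(k - n) a_k = 2(k - 4) a_k. The right side vanishes at k = 4, so the series with the parity of 4 terminates at degree 4.
Standard normalization: leading coefficient of H_n is 2^n, so a_4 = 2^4 = 16. Work downward with a_k = (k+1)(k+2) a_{k+2} / (2(k - n)):
  a_2 = (3)(4)(16) / (2(2 - 4)) = 192/(-4) = -48
  a_0 = (1)(2)(-48) / (2(0 - 4)) = -96/(-8) = 12
Hence H_4(x) = 16 x^4 - 48 x^2 + 12.

H_4(x); series = 16 x^4 - 48 x^2 + 12


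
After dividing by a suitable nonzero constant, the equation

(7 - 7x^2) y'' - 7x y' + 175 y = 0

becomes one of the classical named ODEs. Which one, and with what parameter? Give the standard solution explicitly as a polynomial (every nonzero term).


All three coefficients share the factor 7; dividing through by 7 gives  (1 - x^2) y'' - x y' + 25 y = 0.
This matches the Chebyshev equation (1 - x^2) y'' - x y' + n^2 y = 0 (note the -x y' term, not -2x y') with n^2 = 25, so n = 5; the polynomial solution is T_5(x).
With y = sum_k a_k x^k, matching x^k gives (k+2)(k+1) a_{k+2} = (k^2 - n^2) a_k = (k - 5)(k + 5) a_k. The right side vanishes at k = 5, so the series with the parity of 5 terminates at degree 5.
Standard normalization: leading coefficient of T_n is 2^(n-1), so a_5 = 2^4 = 16. Work downward with a_k = (k+1)(k+2) a_{k+2} / ((k - 5)(k + 5)):
  a_3 = (4)(5)(16) / ((3 - 5)(3 + 5)) = 320/(-16) = -20
  a_1 = (2)(3)(-20) / ((1 - 5)(1 + 5)) = -120/(-24) = 5
Hence T_5(x) = 16 x^5 - 20 x^3 + 5 x.

T_5(x); series = 16 x^5 - 20 x^3 + 5 x


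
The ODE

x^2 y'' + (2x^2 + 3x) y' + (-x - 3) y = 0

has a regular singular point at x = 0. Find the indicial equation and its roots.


Divide by x^2 to reach normal form y'' + P_1(x) y' + P_2(x) y = 0 with P_1(x) = 2 + 3/x and P_2(x) = -1/x - 3/x^2.
x = 0 is a singular point because the y'-coefficient 2 + 3/x has a pole at x = 0 and the y-coefficient -1/x - 3/x^2 has a pole at x = 0.
It is a regular singular point because x P_1(x) = p(x) = 2x + 3 and x^2 P_2(x) = q(x) = -x - 3 are polynomials, hence analytic at x = 0.
p(0) = 3,  q(0) = -3.
Indicial equation: r(r-1) + p(0) r + q(0) = 0, i.e. r^2 + (p(0) - 1) r + q(0) = 0, i.e. r^2 + 2 r - 3 = 0.
Discriminant: (2)^2 - 4(-3) = 16, so r = (-2 ± 4)/2.
Solving: r_1 = 1, r_2 = -3.

indicial: r^2 + 2 r - 3 = 0; roots r_1 = 1, r_2 = -3


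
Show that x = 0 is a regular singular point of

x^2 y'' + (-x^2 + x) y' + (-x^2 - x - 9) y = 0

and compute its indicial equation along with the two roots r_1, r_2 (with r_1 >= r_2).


Divide by x^2 to reach normal form y'' + P_1(x) y' + P_2(x) y = 0 with P_1(x) = -1 + 1/x and P_2(x) = -1 - 1/x - 9/x^2.
x = 0 is a singular point because the y'-coefficient -1 + 1/x has a pole at x = 0 and the y-coefficient -1 - 1/x - 9/x^2 has a pole at x = 0.
It is a regular singular point because x P_1(x) = p(x) = 1 - x and x^2 P_2(x) = q(x) = -x^2 - x - 9 are polynomials, hence analytic at x = 0.
p(0) = 1,  q(0) = -9.
Indicial equation: r(r-1) + p(0) r + q(0) = 0, i.e. r^2 + (p(0) - 1) r + q(0) = 0, i.e. r^2 - 9 = 0.
Discriminant: (0)^2 - 4(-9) = 36, so r = (0 ± 6)/2.
Solving: r_1 = 3, r_2 = -3.

indicial: r^2 - 9 = 0; roots r_1 = 3, r_2 = -3


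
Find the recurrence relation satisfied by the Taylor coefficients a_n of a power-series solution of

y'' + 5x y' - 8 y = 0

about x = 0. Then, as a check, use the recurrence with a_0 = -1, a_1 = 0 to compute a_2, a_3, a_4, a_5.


Substitute y = sum_n a_n x^n.
y''(x) has coefficient (n+2)(n+1) a_{n+2} at x^n;
5 x y'(x) has coefficient 5 n a_n at x^n (shift);
-8 y(x) has coefficient -8 a_n at x^n.
Matching x^n: (n+2)(n+1) a_{n+2} + (5n - 8) a_n = 0.
Thus a_{n+2} = (-5n + 8) / ((n+1)(n+2)) * a_n.

Check with a_0 = -1, a_1 = 0 (apply the recurrence for n = 0, 1, 2, 3): a_0 = -1, a_1 = 0, a_2 = -4, a_3 = 0, a_4 = 2/3, a_5 = 0.

a_(n+2) = (-5n + 8) / ((n+1)(n+2)) * a_n; check: a_0 = -1, a_1 = 0, a_2 = -4, a_3 = 0, a_4 = 2/3, a_5 = 0


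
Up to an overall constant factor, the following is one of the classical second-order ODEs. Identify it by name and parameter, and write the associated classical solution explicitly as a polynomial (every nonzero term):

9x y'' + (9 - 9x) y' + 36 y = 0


All three coefficients share the factor 9; dividing through by 9 gives  x y'' + (1 - x) y' + 4 y = 0.
This matches the Laguerre equation x y'' + (1 - x) y' + n y = 0 with n = 4; the polynomial solution is L_4(x).
With y = sum_k a_k x^k, matching x^k gives (k+1)k a_{k+1} + (k+1) a_{k+1} - k a_k + n a_k = 0, i.e. (k+1)^2 a_{k+1} = (k - n) a_k = (k - 4) a_k. The right side vanishes at k = 4, so the series terminates at degree 4.
Standard normalization L_n(0) = 1 gives a_0 = 1. Work upward with a_{k+1} = (k - 4) a_k / (k+1)^2:
  a_1 = (0 - 4)(1) / 1^2 = -4/1 = -4
  a_2 = (1 - 4)(-4) / 2^2 = 12/4 = 3
  a_3 = (2 - 4)(3) / 3^2 = -6/9 = -2/3
  a_4 = (3 - 4)(-2/3) / 4^2 = (2/3)/16 = 1/24
Hence L_4(x) = x^4/24 - 2 x^3/3 + 3 x^2 - 4 x + 1.

L_4(x); series = x^4/24 - 2 x^3/3 + 3 x^2 - 4 x + 1


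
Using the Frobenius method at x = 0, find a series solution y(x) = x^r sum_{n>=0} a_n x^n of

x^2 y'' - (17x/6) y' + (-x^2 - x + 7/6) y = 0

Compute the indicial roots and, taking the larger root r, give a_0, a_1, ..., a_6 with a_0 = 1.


Write in Frobenius form y'' + (p(x)/x) y' + (q(x)/x^2) y = 0:
  p(x) = -17/6,  q(x) = -x^2 - x + 7/6.
Indicial equation: r(r-1) + (-17/6) r + (7/6) = 0 -> roots r_1 = 7/2, r_2 = 1/3.
Take r = r_1 = 7/2. Let y(x) = x^r sum_{n>=0} a_n x^n with a_0 = 1.
Substitute y = x^r sum a_n x^n and match x^{r+n}. The recurrence is
  D(n) a_n - 1 a_{n-1} - 1 a_{n-2} = 0,  where D(n) = (r+n)(r+n-1) + (-17/6)(r+n) + (7/6).
  a_n = [1 a_{n-1} + 1 a_{n-2}] / D(n).
Since the indicial polynomial factors as (r - r_1)(r - r_2), D(n) = (r_1 + n - r_1)(r_1 + n - r_2) = n(n + 19/6).
Evaluating step by step (a_0 = 1):
  n = 1: D(1) = 1(1 + 19/6) = 25/6; numerator = 1(1) = 1; a_1 = (1)/(25/6) = 6/25
  n = 2: D(2) = 2(2 + 19/6) = 31/3; numerator = 1(6/25) + 1(1) = 31/25; a_2 = (31/25)/(31/3) = 3/25
  n = 3: D(3) = 3(3 + 19/6) = 37/2; numerator = 1(3/25) + 1(6/25) = 9/25; a_3 = (9/25)/(37/2) = 18/925
  n = 4: D(4) = 4(4 + 19/6) = 86/3; numerator = 1(18/925) + 1(3/25) = 129/925; a_4 = (129/925)/(86/3) = 9/1850
  n = 5: D(5) = 5(5 + 19/6) = 245/6; numerator = 1(9/1850) + 1(18/925) = 9/370; a_5 = (9/370)/(245/6) = 27/45325
  n = 6: D(6) = 6(6 + 19/6) = 55; numerator = 1(27/45325) + 1(9/1850) = 99/18130; a_6 = (99/18130)/(55) = 9/90650

r = 7/2; a_0 = 1; a_1 = 6/25; a_2 = 3/25; a_3 = 18/925; a_4 = 9/1850; a_5 = 27/45325; a_6 = 9/90650


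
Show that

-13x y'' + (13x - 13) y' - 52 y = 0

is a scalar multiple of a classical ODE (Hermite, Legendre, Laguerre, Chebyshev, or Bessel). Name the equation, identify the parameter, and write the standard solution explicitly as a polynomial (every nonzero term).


All three coefficients share the factor -13; dividing through by -13 gives  x y'' + (1 - x) y' + 4 y = 0.
This matches the Laguerre equation x y'' + (1 - x) y' + n y = 0 with n = 4; the polynomial solution is L_4(x).
With y = sum_k a_k x^k, matching x^k gives (k+1)k a_{k+1} + (k+1) a_{k+1} - k a_k + n a_k = 0, i.e. (k+1)^2 a_{k+1} = (k - n) a_k = (k - 4) a_k. The right side vanishes at k = 4, so the series terminates at degree 4.
Standard normalization L_n(0) = 1 gives a_0 = 1. Work upward with a_{k+1} = (k - 4) a_k / (k+1)^2:
  a_1 = (0 - 4)(1) / 1^2 = -4/1 = -4
  a_2 = (1 - 4)(-4) / 2^2 = 12/4 = 3
  a_3 = (2 - 4)(3) / 3^2 = -6/9 = -2/3
  a_4 = (3 - 4)(-2/3) / 4^2 = (2/3)/16 = 1/24
Hence L_4(x) = x^4/24 - 2 x^3/3 + 3 x^2 - 4 x + 1.

L_4(x); series = x^4/24 - 2 x^3/3 + 3 x^2 - 4 x + 1


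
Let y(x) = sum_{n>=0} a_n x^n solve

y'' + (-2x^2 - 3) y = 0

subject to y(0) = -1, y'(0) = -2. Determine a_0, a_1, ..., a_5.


Ansatz: y(x) = sum_{n>=0} a_n x^n, so y'(x) = sum_{n>=1} n a_n x^(n-1) and y''(x) = sum_{n>=2} n(n-1) a_n x^(n-2).
Substitute into P(x) y'' + Q(x) y' + R(x) y = 0 with P(x) = 1, Q(x) = 0, R(x) = -2x^2 - 3, and match powers of x.
Initial conditions: a_0 = -1, a_1 = -2.
Setting the coefficient of each power of x to zero and solving order by order (substituting the coefficients already found):
  x^0: 2 a_2 - 3 a_0 = 0  ->  2 a_2 = 3 a_0 = -3  ->  a_2 = -3/2
  x^1: 6 a_3 - 3 a_1 = 0  ->  6 a_3 = 3 a_1 = -6  ->  a_3 = -1
  x^2: 12 a_4 - 3 a_2 - 2 a_0 = 0  ->  12 a_4 = 3 a_2 + 2 a_0 = -13/2  ->  a_4 = -13/24
  x^3: 20 a_5 - 3 a_3 - 2 a_1 = 0  ->  20 a_5 = 3 a_3 + 2 a_1 = -7  ->  a_5 = -7/20
Truncated series: y(x) = -1 - 2 x - (3/2) x^2 - x^3 - (13/24) x^4 - (7/20) x^5 + O(x^6).

a_0 = -1; a_1 = -2; a_2 = -3/2; a_3 = -1; a_4 = -13/24; a_5 = -7/20


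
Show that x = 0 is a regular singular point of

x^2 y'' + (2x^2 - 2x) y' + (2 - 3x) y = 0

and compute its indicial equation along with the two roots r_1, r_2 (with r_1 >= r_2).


Divide by x^2 to reach normal form y'' + P_1(x) y' + P_2(x) y = 0 with P_1(x) = 2 - 2/x and P_2(x) = -3/x + 2/x^2.
x = 0 is a singular point because the y'-coefficient 2 - 2/x has a pole at x = 0 and the y-coefficient -3/x + 2/x^2 has a pole at x = 0.
It is a regular singular point because x P_1(x) = p(x) = 2x - 2 and x^2 P_2(x) = q(x) = 2 - 3x are polynomials, hence analytic at x = 0.
p(0) = -2,  q(0) = 2.
Indicial equation: r(r-1) + p(0) r + q(0) = 0, i.e. r^2 + (p(0) - 1) r + q(0) = 0, i.e. r^2 - 3 r + 2 = 0.
Discriminant: (-3)^2 - 4(2) = 1, so r = (3 ± 1)/2.
Solving: r_1 = 2, r_2 = 1.

indicial: r^2 - 3 r + 2 = 0; roots r_1 = 2, r_2 = 1


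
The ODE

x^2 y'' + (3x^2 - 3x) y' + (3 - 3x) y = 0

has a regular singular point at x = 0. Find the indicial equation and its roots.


Divide by x^2 to reach normal form y'' + P_1(x) y' + P_2(x) y = 0 with P_1(x) = 3 - 3/x and P_2(x) = -3/x + 3/x^2.
x = 0 is a singular point because the y'-coefficient 3 - 3/x has a pole at x = 0 and the y-coefficient -3/x + 3/x^2 has a pole at x = 0.
It is a regular singular point because x P_1(x) = p(x) = 3x - 3 and x^2 P_2(x) = q(x) = 3 - 3x are polynomials, hence analytic at x = 0.
p(0) = -3,  q(0) = 3.
Indicial equation: r(r-1) + p(0) r + q(0) = 0, i.e. r^2 + (p(0) - 1) r + q(0) = 0, i.e. r^2 - 4 r + 3 = 0.
Discriminant: (-4)^2 - 4(3) = 4, so r = (4 ± 2)/2.
Solving: r_1 = 3, r_2 = 1.

indicial: r^2 - 4 r + 3 = 0; roots r_1 = 3, r_2 = 1


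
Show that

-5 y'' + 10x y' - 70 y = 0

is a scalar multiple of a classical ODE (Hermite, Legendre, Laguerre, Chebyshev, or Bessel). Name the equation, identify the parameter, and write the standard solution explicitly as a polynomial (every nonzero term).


All three coefficients share the factor -5; dividing through by -5 gives  y'' - 2x y' + 14 y = 0.
This matches the Hermite equation y'' - 2x y' + 2n y = 0 with 2n = 14, so n = 7; the polynomial solution is H_7(x).
With y = sum_k a_k x^k, matching x^k gives (k+2)(k+1) a_{k+2} = 2(k - n) a_k = 2(k - 7) a_k. The right side vanishes at k = 7, so the series with the parity of 7 terminates at degree 7.
Standard normalization: leading coefficient of H_n is 2^n, so a_7 = 2^7 = 128. Work downward with a_k = (k+1)(k+2) a_{k+2} / (2(k - n)):
  a_5 = (6)(7)(128) / (2(5 - 7)) = 5376/(-4) = -1344
  a_3 = (4)(5)(-1344) / (2(3 - 7)) = -26880/(-8) = 3360
  a_1 = (2)(3)(3360) / (2(1 - 7)) = 20160/(-12) = -1680
Hence H_7(x) = 128 x^7 - 1344 x^5 + 3360 x^3 - 1680 x.

H_7(x); series = 128 x^7 - 1344 x^5 + 3360 x^3 - 1680 x


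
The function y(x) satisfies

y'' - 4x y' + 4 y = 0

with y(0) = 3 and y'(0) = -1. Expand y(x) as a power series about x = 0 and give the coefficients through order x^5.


Ansatz: y(x) = sum_{n>=0} a_n x^n, so y'(x) = sum_{n>=1} n a_n x^(n-1) and y''(x) = sum_{n>=2} n(n-1) a_n x^(n-2).
Substitute into P(x) y'' + Q(x) y' + R(x) y = 0 with P(x) = 1, Q(x) = -4x, R(x) = 4, and match powers of x.
Initial conditions: a_0 = 3, a_1 = -1.
Setting the coefficient of each power of x to zero and solving order by order (substituting the coefficients already found):
  x^0: 2 a_2 + 4 a_0 = 0  ->  2 a_2 = -4 a_0 = -12  ->  a_2 = -6
  x^1: 6 a_3 = 0  ->  a_3 = 0
  x^2: 12 a_4 - 4 a_2 = 0  ->  12 a_4 = 4 a_2 = -24  ->  a_4 = -2
  x^3: 20 a_5 - 8 a_3 = 0  ->  20 a_5 = 8 a_3 = 0  ->  a_5 = 0
Truncated series: y(x) = 3 - x - 6 x^2 - 2 x^4 + O(x^6).

a_0 = 3; a_1 = -1; a_2 = -6; a_3 = 0; a_4 = -2; a_5 = 0
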